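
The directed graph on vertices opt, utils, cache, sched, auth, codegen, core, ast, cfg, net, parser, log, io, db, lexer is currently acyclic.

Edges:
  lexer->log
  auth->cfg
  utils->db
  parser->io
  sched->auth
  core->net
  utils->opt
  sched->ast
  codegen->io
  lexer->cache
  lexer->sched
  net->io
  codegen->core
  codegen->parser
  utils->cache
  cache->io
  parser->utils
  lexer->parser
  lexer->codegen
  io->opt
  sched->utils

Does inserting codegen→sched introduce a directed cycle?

Adding codegen→sched creates a cycle iff sched can already reach codegen.
Explore from sched: no path reaches codegen. The graph stays acyclic.

No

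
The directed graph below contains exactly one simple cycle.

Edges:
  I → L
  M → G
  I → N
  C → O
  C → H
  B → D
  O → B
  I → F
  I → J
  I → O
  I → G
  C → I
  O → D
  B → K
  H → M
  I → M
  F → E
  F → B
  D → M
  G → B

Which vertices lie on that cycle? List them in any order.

B, D, G, M

DFS with gray/black marking from D:
D gray
  M gray
    G gray
      B gray
        B→D: D is gray → back edge
Back edge closes the cycle D → M → G → B → D; its vertices are {B, D, G, M}.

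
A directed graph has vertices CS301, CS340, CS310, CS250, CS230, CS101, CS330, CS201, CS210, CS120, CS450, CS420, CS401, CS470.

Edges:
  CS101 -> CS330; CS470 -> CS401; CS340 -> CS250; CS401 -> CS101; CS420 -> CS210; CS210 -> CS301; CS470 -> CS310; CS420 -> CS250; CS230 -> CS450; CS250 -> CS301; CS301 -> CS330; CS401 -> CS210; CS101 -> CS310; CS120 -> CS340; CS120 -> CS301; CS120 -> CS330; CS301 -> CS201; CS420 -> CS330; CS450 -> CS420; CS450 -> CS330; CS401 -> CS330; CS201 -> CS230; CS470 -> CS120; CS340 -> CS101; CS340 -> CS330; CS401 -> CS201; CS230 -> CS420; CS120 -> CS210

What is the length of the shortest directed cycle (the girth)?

5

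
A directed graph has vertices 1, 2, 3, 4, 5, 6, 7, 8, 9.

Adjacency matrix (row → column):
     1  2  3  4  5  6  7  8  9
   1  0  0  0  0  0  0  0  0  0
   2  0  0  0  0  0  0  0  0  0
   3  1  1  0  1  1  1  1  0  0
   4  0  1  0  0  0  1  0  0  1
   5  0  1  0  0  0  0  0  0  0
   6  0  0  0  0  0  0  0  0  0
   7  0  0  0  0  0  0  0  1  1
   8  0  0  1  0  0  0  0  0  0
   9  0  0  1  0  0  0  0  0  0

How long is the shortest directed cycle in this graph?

For each vertex v, BFS finds the shortest path from v back to v.
The shortest such closed walk is 3 → 4 → 9 → 3, length 3.

3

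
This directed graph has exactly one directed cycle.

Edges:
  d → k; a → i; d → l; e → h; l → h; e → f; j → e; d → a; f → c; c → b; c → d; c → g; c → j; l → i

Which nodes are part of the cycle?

c, e, f, j

DFS with gray/black marking from c:
c gray
  d gray
    k gray
    k black
    a gray
      i gray
      i black
    a black
    l gray
      h gray
      h black
      l→i: i black — skip
    l black
  d black
  g gray
  g black
  j gray
    e gray
      f gray
        f→c: c is gray → back edge
Back edge closes the cycle c → j → e → f → c; its vertices are {c, e, f, j}.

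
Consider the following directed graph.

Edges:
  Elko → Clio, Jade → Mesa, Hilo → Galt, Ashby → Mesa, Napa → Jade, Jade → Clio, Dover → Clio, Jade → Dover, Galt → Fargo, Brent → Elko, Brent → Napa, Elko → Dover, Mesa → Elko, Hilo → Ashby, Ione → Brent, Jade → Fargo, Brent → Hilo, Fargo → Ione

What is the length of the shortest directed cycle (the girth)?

5

For each vertex v, BFS finds the shortest path from v back to v.
The shortest such closed walk is Brent → Napa → Jade → Fargo → Ione → Brent, length 5.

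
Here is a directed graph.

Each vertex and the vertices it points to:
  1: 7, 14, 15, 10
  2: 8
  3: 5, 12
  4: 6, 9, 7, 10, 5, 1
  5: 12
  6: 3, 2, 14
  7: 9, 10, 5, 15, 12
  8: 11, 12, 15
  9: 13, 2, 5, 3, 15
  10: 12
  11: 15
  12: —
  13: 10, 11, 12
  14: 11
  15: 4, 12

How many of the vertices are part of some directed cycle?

A vertex is on a directed cycle iff it belongs to a strongly connected component of size ≥ 2 (or has a self-loop).
The vertices on cycles are {1, 2, 4, 6, 7, 8, 9, 11, 13, 14, 15} — 11 in total.

11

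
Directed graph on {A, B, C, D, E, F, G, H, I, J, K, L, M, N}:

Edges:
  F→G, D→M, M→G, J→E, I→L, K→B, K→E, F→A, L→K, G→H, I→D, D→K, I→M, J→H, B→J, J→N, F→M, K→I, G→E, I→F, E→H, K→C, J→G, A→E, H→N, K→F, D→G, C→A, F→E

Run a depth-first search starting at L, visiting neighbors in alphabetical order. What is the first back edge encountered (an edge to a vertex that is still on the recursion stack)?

D→K

DFS from L (visiting neighbors in alphabetical order); mark gray on enter, black on exit:
L gray
  K gray
    B gray
      J gray
        E gray
          H gray
            N gray
            N black
          H black
        E black
        G gray
          G→E: E black — skip
          G→H: H black — skip
        G black
        J→H: H black — skip
        J→N: N black — skip
      J black
    B black
    C gray
      A gray
        A→E: E black — skip
      A black
    C black
    K→E: E black — skip
    F gray
      F→A: A black — skip
      F→E: E black — skip
      F→G: G black — skip
      M gray
        M→G: G black — skip
      M black
    F black
    I gray
      D gray
        D→G: G black — skip
        D→K: K is gray → back edge
First back edge: D → K.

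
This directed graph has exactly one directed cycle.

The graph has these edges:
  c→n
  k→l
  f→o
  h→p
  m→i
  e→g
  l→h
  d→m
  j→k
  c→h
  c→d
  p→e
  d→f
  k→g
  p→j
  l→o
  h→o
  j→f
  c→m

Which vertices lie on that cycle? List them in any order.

h, j, k, l, p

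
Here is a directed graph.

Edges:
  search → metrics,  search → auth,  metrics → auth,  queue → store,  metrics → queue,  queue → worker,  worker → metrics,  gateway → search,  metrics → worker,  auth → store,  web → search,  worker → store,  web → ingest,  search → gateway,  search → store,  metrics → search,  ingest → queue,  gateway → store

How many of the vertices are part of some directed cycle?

5

A vertex is on a directed cycle iff it belongs to a strongly connected component of size ≥ 2 (or has a self-loop).
The vertices on cycles are {queue, search, worker, gateway, metrics} — 5 in total.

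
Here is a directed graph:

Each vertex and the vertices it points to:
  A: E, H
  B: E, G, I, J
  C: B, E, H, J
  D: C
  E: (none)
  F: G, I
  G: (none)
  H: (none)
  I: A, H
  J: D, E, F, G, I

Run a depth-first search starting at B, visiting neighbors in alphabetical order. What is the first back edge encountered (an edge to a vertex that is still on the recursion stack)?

C→B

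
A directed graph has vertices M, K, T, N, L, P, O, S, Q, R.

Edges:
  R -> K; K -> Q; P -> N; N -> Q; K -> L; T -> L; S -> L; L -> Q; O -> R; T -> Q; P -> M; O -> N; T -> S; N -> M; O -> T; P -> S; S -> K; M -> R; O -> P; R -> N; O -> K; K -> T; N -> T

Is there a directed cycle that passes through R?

Yes

R is on a cycle iff R can reach itself via ≥1 edge.
R → N → M → R — yes.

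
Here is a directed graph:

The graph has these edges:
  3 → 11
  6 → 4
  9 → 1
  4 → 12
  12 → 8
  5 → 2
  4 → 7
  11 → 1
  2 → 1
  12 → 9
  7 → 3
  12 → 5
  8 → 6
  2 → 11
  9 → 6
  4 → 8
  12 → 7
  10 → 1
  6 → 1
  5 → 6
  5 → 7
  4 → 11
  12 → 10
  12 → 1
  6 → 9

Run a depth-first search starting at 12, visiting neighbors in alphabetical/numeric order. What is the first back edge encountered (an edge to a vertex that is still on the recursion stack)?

8->6

DFS from 12 (visiting neighbors in alphabetical/numeric order); mark gray on enter, black on exit:
12 gray
  1 gray
  1 black
  5 gray
    2 gray
      2→1: 1 black — skip
      11 gray
        11→1: 1 black — skip
      11 black
    2 black
    6 gray
      6→1: 1 black — skip
      4 gray
        7 gray
          3 gray
            3→11: 11 black — skip
          3 black
        7 black
        8 gray
          8→6: 6 is gray → back edge
First back edge: 8 → 6.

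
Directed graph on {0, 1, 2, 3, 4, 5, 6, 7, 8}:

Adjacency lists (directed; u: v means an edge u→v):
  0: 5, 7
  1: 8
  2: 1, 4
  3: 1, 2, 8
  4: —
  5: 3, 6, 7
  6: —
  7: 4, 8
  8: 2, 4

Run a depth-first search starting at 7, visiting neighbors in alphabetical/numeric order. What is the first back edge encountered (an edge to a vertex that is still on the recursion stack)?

DFS from 7 (visiting neighbors in alphabetical/numeric order); mark gray on enter, black on exit:
7 gray
  4 gray
  4 black
  8 gray
    2 gray
      1 gray
        1→8: 8 is gray → back edge
First back edge: 1 → 8.

1→8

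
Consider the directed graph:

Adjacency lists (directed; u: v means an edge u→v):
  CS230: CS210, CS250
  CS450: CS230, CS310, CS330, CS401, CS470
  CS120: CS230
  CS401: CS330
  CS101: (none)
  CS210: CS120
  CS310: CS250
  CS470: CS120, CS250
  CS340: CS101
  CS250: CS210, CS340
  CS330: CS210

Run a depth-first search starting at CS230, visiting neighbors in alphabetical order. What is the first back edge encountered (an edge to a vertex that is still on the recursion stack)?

CS120->CS230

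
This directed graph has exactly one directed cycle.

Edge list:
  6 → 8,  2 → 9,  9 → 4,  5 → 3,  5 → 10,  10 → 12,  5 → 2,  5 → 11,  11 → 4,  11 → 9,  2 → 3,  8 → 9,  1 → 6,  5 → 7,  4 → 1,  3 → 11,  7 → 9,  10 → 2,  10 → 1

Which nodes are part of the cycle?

1, 4, 6, 8, 9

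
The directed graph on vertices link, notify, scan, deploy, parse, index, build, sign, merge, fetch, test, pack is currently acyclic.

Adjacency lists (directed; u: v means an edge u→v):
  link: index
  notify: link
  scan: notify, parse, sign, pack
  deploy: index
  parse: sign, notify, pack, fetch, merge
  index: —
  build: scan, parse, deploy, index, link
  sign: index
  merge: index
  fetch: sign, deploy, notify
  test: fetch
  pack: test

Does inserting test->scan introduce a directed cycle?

Yes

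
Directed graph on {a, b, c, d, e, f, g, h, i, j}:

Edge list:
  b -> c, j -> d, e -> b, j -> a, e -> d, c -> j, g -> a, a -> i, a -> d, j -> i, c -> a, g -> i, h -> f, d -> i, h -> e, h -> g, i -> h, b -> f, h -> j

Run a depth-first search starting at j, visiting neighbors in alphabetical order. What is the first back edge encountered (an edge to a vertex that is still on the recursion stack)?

c→a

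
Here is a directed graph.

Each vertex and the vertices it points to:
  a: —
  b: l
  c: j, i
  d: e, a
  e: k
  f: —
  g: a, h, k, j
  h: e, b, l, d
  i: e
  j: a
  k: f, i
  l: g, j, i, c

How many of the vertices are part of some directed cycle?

A vertex is on a directed cycle iff it belongs to a strongly connected component of size ≥ 2 (or has a self-loop).
The vertices on cycles are {b, e, g, h, i, k, l} — 7 in total.

7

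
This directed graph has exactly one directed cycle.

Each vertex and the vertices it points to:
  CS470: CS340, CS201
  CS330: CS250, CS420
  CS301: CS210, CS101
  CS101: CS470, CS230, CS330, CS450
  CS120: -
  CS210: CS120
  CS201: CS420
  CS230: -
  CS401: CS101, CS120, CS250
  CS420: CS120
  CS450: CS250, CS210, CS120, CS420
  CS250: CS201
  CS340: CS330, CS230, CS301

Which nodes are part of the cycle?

DFS with gray/black marking from CS101:
CS101 gray
  CS470 gray
    CS340 gray
      CS330 gray
        CS250 gray
          CS201 gray
            CS420 gray
              CS120 gray
              CS120 black
            CS420 black
          CS201 black
        CS250 black
        CS330→CS420: CS420 black — skip
      CS330 black
      CS230 gray
      CS230 black
      CS301 gray
        CS210 gray
          CS210→CS120: CS120 black — skip
        CS210 black
        CS301→CS101: CS101 is gray → back edge
Back edge closes the cycle CS101 → CS470 → CS340 → CS301 → CS101; its vertices are {CS101, CS301, CS340, CS470}.

CS101, CS301, CS340, CS470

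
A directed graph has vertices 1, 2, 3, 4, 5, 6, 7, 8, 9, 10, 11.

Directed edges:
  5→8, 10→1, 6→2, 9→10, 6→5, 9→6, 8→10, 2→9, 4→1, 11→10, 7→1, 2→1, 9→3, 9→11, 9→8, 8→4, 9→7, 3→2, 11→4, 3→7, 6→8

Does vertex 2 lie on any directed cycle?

Yes

2 is on a cycle iff 2 can reach itself via ≥1 edge.
2 → 9 → 3 → 2 — yes.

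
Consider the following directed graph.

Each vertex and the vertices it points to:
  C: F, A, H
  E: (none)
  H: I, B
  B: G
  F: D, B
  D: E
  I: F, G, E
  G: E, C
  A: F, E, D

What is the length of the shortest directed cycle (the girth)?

4

For each vertex v, BFS finds the shortest path from v back to v.
The shortest such closed walk is C → F → B → G → C, length 4.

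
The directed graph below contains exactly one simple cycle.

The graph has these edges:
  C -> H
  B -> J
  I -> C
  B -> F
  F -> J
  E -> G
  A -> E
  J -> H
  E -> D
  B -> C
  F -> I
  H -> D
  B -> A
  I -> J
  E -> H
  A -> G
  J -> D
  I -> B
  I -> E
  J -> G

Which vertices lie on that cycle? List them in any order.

B, F, I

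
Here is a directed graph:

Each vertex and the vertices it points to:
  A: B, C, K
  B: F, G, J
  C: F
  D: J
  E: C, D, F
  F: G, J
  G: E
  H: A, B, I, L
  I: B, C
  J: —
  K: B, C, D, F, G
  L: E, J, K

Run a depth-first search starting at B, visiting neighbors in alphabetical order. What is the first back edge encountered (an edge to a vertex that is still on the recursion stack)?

C→F

DFS from B (visiting neighbors in alphabetical order); mark gray on enter, black on exit:
B gray
  F gray
    G gray
      E gray
        C gray
          C→F: F is gray → back edge
First back edge: C → F.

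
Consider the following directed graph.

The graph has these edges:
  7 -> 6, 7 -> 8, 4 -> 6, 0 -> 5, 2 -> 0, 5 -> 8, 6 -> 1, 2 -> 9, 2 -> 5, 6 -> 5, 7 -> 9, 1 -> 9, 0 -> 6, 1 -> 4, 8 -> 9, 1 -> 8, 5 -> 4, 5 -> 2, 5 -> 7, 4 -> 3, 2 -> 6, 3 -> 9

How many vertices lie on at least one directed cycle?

7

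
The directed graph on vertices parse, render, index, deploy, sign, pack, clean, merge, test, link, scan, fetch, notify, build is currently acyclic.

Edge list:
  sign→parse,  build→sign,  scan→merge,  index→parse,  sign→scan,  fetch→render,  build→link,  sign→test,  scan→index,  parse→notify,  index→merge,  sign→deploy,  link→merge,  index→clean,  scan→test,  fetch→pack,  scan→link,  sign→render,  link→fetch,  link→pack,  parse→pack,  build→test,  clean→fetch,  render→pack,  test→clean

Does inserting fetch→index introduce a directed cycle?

Yes

Adding fetch→index creates a cycle iff index can already reach fetch.
Path from index: index → clean → fetch.
So index → … → fetch → index is a cycle.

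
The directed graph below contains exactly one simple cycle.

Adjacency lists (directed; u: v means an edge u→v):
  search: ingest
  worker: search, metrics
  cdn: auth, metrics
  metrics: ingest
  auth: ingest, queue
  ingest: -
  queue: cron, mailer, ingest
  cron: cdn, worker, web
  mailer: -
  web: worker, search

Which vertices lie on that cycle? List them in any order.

cdn, auth, cron, queue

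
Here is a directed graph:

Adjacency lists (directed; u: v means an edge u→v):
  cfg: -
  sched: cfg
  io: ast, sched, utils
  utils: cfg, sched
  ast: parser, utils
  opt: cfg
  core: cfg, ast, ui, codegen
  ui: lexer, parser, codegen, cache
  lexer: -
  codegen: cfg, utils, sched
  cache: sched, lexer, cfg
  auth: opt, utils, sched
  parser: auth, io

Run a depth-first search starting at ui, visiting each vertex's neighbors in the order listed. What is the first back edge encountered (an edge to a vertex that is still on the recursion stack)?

ast->parser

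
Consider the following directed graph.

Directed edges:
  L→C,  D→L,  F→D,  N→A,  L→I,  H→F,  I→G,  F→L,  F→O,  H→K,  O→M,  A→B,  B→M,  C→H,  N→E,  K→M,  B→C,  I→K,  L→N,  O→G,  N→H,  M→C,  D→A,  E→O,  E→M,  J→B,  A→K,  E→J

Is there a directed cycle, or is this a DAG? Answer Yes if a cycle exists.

Yes

DFS with white/gray/black marking, starting from L:
L gray
  C gray
    H gray
      F gray
        F→L: L is gray → back edge
Back edge found, so a cycle exists: L → C → H → F → L.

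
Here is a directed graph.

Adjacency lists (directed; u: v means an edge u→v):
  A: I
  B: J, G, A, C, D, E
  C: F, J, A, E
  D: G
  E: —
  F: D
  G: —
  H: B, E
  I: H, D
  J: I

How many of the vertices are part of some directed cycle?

6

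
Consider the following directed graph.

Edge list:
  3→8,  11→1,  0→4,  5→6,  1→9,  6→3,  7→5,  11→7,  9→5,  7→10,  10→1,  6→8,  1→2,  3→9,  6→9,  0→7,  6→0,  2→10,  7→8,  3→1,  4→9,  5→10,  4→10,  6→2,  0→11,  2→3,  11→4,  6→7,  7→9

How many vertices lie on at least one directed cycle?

11

A vertex is on a directed cycle iff it belongs to a strongly connected component of size ≥ 2 (or has a self-loop).
The vertices on cycles are {0, 1, 2, 3, 4, 5, 6, 7, 9, 10, 11} — 11 in total.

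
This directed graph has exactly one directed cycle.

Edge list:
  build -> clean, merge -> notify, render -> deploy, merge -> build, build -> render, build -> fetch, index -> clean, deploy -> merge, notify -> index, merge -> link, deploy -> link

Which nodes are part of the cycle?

build, merge, deploy, render

DFS with gray/black marking from merge:
merge gray
  notify gray
    index gray
      clean gray
      clean black
    index black
  notify black
  build gray
    build→clean: clean black — skip
    fetch gray
    fetch black
    render gray
      deploy gray
        link gray
        link black
        deploy→merge: merge is gray → back edge
Back edge closes the cycle merge → build → render → deploy → merge; its vertices are {build, merge, deploy, render}.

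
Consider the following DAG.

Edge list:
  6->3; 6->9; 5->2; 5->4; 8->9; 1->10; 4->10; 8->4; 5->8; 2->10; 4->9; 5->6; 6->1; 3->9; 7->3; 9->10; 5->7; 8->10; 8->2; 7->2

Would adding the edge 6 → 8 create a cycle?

No

Adding 6→8 creates a cycle iff 8 can already reach 6.
Explore from 8: no path reaches 6. The graph stays acyclic.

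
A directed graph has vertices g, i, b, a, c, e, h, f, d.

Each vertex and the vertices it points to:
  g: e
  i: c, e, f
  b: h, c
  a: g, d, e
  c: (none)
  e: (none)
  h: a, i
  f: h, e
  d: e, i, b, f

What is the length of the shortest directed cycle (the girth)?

3

For each vertex v, BFS finds the shortest path from v back to v.
The shortest such closed walk is f → h → i → f, length 3.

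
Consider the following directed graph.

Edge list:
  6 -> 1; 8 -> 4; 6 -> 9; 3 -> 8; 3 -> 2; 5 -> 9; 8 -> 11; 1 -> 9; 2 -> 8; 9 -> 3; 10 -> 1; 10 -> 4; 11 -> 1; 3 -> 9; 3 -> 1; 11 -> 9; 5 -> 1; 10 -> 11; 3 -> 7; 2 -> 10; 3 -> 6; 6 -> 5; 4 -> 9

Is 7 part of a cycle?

7 lies on a cycle iff there is a path from 7 back to itself.
Exploring from 7, it never reaches itself; equivalently, its strongly connected component is a singleton.

No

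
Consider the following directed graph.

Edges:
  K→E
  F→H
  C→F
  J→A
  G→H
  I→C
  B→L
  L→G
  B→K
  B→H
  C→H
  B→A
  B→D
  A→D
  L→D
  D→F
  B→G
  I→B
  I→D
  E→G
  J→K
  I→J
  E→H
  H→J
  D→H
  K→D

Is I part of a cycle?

I lies on a cycle iff there is a path from I back to itself.
Exploring from I, it never reaches itself; equivalently, its strongly connected component is a singleton.

No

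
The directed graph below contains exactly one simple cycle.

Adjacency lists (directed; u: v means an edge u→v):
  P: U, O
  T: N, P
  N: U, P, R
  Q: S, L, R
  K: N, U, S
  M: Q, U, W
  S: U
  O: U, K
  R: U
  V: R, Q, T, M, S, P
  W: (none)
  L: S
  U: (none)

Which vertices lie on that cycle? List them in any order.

K, N, O, P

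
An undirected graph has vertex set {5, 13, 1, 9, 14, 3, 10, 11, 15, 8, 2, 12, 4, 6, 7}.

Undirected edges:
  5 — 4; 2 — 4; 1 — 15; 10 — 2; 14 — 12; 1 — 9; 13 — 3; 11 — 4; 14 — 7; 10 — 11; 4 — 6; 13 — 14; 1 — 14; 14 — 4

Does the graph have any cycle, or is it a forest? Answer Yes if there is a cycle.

DFS, tracking each vertex's parent; an edge to a visited non-parent vertex closes a cycle.
Start from 9:
visit 9 (parent –)
  visit 1 (parent 9)
    1–9: parent, skip
    visit 14 (parent 1)
      14–1: parent, skip
      visit 12 (parent 14)
        12–14: parent, skip
      visit 4 (parent 14)
        visit 2 (parent 4)
          2–4: parent, skip
          visit 10 (parent 2)
            10–2: parent, skip
            visit 11 (parent 10)
              11–4: 4 visited and ≠ parent → cycle
Cycle: 4 – 2 – 10 – 11 – 4.

Yes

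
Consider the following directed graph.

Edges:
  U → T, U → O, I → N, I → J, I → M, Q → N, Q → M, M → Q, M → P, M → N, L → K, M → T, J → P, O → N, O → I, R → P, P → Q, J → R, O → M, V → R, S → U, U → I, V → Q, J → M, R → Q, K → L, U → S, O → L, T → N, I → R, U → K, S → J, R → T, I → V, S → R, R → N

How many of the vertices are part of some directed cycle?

7

A vertex is on a directed cycle iff it belongs to a strongly connected component of size ≥ 2 (or has a self-loop).
The vertices on cycles are {K, L, M, P, Q, S, U} — 7 in total.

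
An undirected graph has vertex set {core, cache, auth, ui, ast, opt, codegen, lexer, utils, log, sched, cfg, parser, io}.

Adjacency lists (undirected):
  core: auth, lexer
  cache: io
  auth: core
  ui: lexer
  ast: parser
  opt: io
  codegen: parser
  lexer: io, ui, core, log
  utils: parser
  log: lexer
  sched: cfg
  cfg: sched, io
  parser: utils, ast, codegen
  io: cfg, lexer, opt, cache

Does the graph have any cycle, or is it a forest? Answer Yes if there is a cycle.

No

DFS, tracking each vertex's parent; an edge to a visited non-parent vertex closes a cycle.
Start from parser:
visit parser (parent –)
  visit utils (parent parser)
    utils–parser: parent, skip
  visit ast (parent parser)
    ast–parser: parent, skip
  visit codegen (parent parser)
    codegen–parser: parent, skip
visit core (parent –)
  visit auth (parent core)
    auth–core: parent, skip
  visit lexer (parent core)
    visit io (parent lexer)
      visit cfg (parent io)
        visit sched (parent cfg)
          sched–cfg: parent, skip
        cfg–io: parent, skip
      io–lexer: parent, skip
      visit opt (parent io)
        opt–io: parent, skip
      visit cache (parent io)
        cache–io: parent, skip
    visit ui (parent lexer)
      ui–lexer: parent, skip
    lexer–core: parent, skip
    visit log (parent lexer)
      log–lexer: parent, skip
No non-parent visited neighbor found — the graph is a forest.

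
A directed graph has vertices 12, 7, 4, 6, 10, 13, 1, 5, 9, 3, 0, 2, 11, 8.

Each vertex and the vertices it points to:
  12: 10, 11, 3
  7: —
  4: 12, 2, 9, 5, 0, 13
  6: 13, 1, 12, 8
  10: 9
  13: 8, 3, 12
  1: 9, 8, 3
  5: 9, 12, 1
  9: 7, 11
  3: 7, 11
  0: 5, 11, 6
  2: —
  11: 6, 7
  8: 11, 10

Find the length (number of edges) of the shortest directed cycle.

For each vertex v, BFS finds the shortest path from v back to v.
The shortest such closed walk is 6 → 12 → 11 → 6, length 3.

3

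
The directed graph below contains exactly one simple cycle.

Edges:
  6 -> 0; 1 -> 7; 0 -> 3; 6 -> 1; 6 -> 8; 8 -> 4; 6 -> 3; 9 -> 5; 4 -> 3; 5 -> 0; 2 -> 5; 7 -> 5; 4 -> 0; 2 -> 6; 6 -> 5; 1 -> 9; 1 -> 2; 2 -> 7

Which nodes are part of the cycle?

1, 2, 6

DFS with gray/black marking from 1:
1 gray
  7 gray
    5 gray
      0 gray
        3 gray
        3 black
      0 black
    5 black
  7 black
  2 gray
    2→5: 5 black — skip
    6 gray
      6→3: 3 black — skip
      6→0: 0 black — skip
      6→1: 1 is gray → back edge
Back edge closes the cycle 1 → 2 → 6 → 1; its vertices are {1, 2, 6}.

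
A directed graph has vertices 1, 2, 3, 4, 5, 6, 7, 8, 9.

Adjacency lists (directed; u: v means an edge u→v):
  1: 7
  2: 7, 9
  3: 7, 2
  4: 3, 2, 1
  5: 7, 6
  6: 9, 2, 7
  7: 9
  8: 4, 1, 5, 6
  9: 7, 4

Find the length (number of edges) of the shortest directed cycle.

2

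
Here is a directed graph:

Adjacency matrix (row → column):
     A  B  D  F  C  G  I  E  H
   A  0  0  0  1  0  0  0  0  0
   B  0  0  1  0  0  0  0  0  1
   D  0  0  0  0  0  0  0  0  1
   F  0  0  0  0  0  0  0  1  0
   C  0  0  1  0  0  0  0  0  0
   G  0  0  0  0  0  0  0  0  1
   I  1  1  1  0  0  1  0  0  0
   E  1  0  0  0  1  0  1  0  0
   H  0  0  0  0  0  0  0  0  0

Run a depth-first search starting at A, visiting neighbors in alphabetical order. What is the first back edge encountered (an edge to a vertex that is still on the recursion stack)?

DFS from A (visiting neighbors in alphabetical order); mark gray on enter, black on exit:
A gray
  F gray
    E gray
      E→A: A is gray → back edge
First back edge: E → A.

E→A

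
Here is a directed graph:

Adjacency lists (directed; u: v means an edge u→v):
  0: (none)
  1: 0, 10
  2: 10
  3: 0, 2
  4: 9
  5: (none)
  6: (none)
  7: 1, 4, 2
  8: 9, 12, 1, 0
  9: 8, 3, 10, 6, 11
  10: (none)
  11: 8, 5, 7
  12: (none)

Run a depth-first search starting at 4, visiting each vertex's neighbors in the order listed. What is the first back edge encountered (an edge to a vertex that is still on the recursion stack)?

8->9

DFS from 4 (visiting each vertex's neighbors in the order listed); mark gray on enter, black on exit:
4 gray
  9 gray
    8 gray
      8→9: 9 is gray → back edge
First back edge: 8 → 9.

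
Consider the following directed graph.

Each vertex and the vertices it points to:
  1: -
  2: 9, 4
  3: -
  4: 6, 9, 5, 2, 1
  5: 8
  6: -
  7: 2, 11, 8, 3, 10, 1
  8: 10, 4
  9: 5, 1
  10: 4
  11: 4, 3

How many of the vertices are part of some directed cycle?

6

A vertex is on a directed cycle iff it belongs to a strongly connected component of size ≥ 2 (or has a self-loop).
The vertices on cycles are {2, 4, 5, 8, 9, 10} — 6 in total.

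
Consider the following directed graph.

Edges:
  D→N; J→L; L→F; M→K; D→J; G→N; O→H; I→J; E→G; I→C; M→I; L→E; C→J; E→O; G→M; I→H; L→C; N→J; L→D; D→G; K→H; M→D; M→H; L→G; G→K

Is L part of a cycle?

Yes

L is on a cycle iff L can reach itself via ≥1 edge.
L → C → J → L — yes.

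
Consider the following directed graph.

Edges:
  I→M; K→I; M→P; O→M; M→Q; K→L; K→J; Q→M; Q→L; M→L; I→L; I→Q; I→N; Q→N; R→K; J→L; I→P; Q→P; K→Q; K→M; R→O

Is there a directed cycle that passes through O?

O lies on a cycle iff there is a path from O back to itself.
Exploring from O, it never reaches itself; equivalently, its strongly connected component is a singleton.

No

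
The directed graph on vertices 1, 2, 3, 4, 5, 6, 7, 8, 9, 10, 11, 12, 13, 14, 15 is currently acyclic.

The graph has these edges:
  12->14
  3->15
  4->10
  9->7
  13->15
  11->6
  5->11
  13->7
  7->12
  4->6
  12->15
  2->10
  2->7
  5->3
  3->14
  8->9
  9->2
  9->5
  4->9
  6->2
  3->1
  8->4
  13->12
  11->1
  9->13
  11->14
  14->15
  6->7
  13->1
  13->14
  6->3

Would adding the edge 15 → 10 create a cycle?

No

Adding 15→10 creates a cycle iff 10 can already reach 15.
Explore from 10: no path reaches 15. The graph stays acyclic.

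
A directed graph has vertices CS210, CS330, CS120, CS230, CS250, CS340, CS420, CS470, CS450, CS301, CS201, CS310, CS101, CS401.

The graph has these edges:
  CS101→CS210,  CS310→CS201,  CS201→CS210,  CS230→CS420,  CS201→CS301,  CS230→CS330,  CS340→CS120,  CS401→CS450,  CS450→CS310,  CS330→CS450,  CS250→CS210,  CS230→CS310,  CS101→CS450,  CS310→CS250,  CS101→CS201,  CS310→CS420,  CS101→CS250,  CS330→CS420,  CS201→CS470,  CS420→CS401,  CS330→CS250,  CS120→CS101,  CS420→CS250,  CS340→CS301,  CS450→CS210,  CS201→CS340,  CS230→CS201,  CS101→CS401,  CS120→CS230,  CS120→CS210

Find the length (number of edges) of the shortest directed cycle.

4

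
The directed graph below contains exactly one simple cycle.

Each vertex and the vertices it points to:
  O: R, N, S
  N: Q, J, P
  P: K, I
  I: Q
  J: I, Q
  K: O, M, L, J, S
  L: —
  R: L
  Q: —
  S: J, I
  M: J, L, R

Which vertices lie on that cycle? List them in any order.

K, N, O, P

DFS with gray/black marking from K:
K gray
  O gray
    R gray
      L gray
      L black
    R black
    N gray
      Q gray
      Q black
      J gray
        I gray
          I→Q: Q black — skip
        I black
        J→Q: Q black — skip
      J black
      P gray
        P→K: K is gray → back edge
Back edge closes the cycle K → O → N → P → K; its vertices are {K, N, O, P}.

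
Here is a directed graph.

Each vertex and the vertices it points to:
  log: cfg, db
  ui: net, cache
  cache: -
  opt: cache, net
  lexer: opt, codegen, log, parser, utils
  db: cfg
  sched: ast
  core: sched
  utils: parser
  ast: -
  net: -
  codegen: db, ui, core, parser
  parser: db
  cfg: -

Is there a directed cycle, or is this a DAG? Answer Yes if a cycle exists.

No

DFS with white/gray/black marking, starting from cfg:
cfg gray
cfg black
log gray
  log→cfg: cfg black — skip
  db gray
    db→cfg: cfg black — skip
  db black
log black
ui gray
  net gray
  net black
  cache gray
  cache black
ui black
opt gray
  opt→cache: cache black — skip
  opt→net: net black — skip
opt black
lexer gray
  lexer→opt: opt black — skip
  codegen gray
    codegen→db: db black — skip
    codegen→ui: ui black — skip
    core gray
      sched gray
        ast gray
        ast black
      sched black
    core black
    parser gray
      parser→db: db black — skip
    parser black
  codegen black
  lexer→log: log black — skip
  lexer→parser: parser black — skip
  utils gray
    utils→parser: parser black — skip
  utils black
lexer black
Every edge goes to a white or black vertex — no back edge, so the graph is acyclic.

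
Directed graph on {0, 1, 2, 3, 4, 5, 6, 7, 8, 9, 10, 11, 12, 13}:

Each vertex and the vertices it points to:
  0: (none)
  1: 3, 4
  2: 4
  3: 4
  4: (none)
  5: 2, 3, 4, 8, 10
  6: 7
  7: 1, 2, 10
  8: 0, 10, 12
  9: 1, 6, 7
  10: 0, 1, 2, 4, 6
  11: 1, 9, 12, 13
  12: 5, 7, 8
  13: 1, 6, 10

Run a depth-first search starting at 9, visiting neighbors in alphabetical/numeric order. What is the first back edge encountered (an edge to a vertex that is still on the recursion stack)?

10→6

DFS from 9 (visiting neighbors in alphabetical/numeric order); mark gray on enter, black on exit:
9 gray
  1 gray
    3 gray
      4 gray
      4 black
    3 black
    1→4: 4 black — skip
  1 black
  6 gray
    7 gray
      7→1: 1 black — skip
      2 gray
        2→4: 4 black — skip
      2 black
      10 gray
        0 gray
        0 black
        10→1: 1 black — skip
        10→2: 2 black — skip
        10→4: 4 black — skip
        10→6: 6 is gray → back edge
First back edge: 10 → 6.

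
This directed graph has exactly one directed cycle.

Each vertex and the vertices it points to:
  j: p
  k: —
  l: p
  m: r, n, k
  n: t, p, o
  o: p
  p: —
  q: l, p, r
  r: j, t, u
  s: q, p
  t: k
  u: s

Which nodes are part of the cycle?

q, r, s, u

DFS with gray/black marking from r:
r gray
  j gray
    p gray
    p black
  j black
  t gray
    k gray
    k black
  t black
  u gray
    s gray
      q gray
        l gray
          l→p: p black — skip
        l black
        q→p: p black — skip
        q→r: r is gray → back edge
Back edge closes the cycle r → u → s → q → r; its vertices are {q, r, s, u}.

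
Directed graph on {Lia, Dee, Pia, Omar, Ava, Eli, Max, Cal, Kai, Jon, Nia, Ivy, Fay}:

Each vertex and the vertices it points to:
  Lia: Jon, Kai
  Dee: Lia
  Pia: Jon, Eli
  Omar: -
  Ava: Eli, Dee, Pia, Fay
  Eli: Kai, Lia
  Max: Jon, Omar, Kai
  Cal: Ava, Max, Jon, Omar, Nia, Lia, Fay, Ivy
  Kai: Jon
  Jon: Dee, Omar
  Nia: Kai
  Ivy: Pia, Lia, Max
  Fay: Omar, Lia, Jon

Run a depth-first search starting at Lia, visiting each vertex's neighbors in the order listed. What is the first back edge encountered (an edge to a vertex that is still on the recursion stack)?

Dee→Lia

DFS from Lia (visiting each vertex's neighbors in the order listed); mark gray on enter, black on exit:
Lia gray
  Jon gray
    Dee gray
      Dee→Lia: Lia is gray → back edge
First back edge: Dee → Lia.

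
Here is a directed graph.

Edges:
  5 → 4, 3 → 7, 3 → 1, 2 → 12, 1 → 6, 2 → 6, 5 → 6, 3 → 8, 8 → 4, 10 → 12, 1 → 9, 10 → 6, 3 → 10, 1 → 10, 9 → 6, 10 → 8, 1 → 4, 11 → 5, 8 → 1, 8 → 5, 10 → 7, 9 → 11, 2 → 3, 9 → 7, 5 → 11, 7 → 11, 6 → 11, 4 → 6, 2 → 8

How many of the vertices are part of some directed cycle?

A vertex is on a directed cycle iff it belongs to a strongly connected component of size ≥ 2 (or has a self-loop).
The vertices on cycles are {1, 4, 5, 6, 8, 10, 11} — 7 in total.

7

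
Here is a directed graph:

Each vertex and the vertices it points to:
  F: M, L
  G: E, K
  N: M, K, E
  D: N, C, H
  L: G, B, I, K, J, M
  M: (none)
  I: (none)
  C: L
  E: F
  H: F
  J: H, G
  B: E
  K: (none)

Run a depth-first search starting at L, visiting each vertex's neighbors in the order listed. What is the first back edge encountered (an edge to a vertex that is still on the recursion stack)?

DFS from L (visiting each vertex's neighbors in the order listed); mark gray on enter, black on exit:
L gray
  G gray
    E gray
      F gray
        M gray
        M black
        F→L: L is gray → back edge
First back edge: F → L.

F->L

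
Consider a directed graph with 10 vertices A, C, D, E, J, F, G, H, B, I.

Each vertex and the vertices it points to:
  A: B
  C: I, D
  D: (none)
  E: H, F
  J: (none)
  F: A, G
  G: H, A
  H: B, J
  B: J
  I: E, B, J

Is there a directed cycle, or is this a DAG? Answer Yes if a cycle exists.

No

DFS with white/gray/black marking, starting from H:
H gray
  B gray
    J gray
    J black
  B black
  H→J: J black — skip
H black
A gray
  A→B: B black — skip
A black
C gray
  I gray
    E gray
      E→H: H black — skip
      F gray
        F→A: A black — skip
        G gray
          G→H: H black — skip
          G→A: A black — skip
        G black
      F black
    E black
    I→B: B black — skip
    I→J: J black — skip
  I black
  D gray
  D black
C black
Every edge goes to a white or black vertex — no back edge, so the graph is acyclic.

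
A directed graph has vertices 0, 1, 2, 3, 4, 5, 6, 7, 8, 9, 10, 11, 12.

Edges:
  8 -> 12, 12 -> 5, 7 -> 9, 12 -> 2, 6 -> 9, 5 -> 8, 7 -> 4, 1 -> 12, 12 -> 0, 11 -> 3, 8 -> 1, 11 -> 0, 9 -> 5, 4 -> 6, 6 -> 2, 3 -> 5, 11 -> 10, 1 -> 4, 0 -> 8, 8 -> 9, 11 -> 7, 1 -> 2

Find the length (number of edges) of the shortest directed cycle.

3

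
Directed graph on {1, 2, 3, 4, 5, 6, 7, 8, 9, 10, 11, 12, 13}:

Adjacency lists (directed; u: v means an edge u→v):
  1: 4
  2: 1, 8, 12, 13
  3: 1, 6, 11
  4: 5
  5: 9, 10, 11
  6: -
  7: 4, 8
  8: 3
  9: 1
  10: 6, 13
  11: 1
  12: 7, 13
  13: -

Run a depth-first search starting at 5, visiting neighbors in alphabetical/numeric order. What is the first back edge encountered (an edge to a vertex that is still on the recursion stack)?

4->5

DFS from 5 (visiting neighbors in alphabetical/numeric order); mark gray on enter, black on exit:
5 gray
  9 gray
    1 gray
      4 gray
        4→5: 5 is gray → back edge
First back edge: 4 → 5.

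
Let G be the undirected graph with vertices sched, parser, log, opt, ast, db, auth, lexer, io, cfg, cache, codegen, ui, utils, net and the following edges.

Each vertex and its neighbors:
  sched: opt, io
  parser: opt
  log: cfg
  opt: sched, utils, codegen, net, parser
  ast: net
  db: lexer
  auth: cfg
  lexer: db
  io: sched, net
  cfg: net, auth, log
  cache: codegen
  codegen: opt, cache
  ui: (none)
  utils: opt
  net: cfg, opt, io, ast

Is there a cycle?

DFS, tracking each vertex's parent; an edge to a visited non-parent vertex closes a cycle.
Start from db:
visit db (parent –)
  visit lexer (parent db)
    lexer–db: parent, skip
visit sched (parent –)
  visit opt (parent sched)
    opt–sched: parent, skip
    visit utils (parent opt)
      utils–opt: parent, skip
    visit codegen (parent opt)
      codegen–opt: parent, skip
      visit cache (parent codegen)
        cache–codegen: parent, skip
    visit net (parent opt)
      visit cfg (parent net)
        cfg–net: parent, skip
        visit auth (parent cfg)
          auth–cfg: parent, skip
        visit log (parent cfg)
          log–cfg: parent, skip
      net–opt: parent, skip
      visit io (parent net)
        io–sched: sched visited and ≠ parent → cycle
Cycle: sched – opt – net – io – sched.

Yes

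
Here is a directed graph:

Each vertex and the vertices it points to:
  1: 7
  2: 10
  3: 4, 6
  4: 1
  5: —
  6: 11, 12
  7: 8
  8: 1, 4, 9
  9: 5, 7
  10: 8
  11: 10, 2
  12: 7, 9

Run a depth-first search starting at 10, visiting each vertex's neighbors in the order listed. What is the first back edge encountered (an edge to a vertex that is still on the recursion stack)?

DFS from 10 (visiting each vertex's neighbors in the order listed); mark gray on enter, black on exit:
10 gray
  8 gray
    1 gray
      7 gray
        7→8: 8 is gray → back edge
First back edge: 7 → 8.

7→8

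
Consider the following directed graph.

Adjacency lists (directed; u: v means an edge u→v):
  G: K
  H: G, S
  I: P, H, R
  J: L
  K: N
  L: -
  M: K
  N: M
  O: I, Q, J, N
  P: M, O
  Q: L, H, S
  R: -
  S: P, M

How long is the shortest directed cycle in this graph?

3

For each vertex v, BFS finds the shortest path from v back to v.
The shortest such closed walk is O → I → P → O, length 3.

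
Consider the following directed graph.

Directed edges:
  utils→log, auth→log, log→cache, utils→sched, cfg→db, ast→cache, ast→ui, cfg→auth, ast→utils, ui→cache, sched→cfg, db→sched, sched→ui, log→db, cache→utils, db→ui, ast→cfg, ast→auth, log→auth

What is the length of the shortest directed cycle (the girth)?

2

For each vertex v, BFS finds the shortest path from v back to v.
The shortest such closed walk is log → auth → log, length 2.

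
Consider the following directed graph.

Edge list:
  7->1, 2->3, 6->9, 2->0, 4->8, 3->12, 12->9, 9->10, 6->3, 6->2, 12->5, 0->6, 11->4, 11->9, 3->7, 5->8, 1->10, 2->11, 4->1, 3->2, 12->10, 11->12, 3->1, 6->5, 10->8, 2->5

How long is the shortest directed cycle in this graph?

2

For each vertex v, BFS finds the shortest path from v back to v.
The shortest such closed walk is 2 → 3 → 2, length 2.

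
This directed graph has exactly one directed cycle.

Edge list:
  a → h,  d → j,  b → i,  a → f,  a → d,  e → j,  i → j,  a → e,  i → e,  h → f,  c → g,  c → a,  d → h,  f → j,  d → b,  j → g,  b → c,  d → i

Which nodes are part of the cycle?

a, b, c, d

DFS with gray/black marking from a:
a gray
  d gray
    b gray
      i gray
        e gray
          j gray
            g gray
            g black
          j black
        e black
        i→j: j black — skip
      i black
      c gray
        c→g: g black — skip
        c→a: a is gray → back edge
Back edge closes the cycle a → d → b → c → a; its vertices are {a, b, c, d}.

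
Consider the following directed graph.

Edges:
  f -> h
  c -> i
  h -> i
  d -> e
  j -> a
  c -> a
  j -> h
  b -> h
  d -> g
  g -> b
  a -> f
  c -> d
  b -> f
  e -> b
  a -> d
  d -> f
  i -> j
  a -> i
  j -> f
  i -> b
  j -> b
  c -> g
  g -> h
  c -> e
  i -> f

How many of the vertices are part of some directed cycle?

9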